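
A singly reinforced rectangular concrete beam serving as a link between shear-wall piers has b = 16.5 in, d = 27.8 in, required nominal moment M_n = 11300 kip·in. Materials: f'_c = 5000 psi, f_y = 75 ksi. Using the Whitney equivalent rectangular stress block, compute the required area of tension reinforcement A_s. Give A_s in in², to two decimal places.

A_s ≈ 6.15 in²

From M_n = 0.85 f'_c a b (d − a/2):
a = d − √(d² − 2M_n/(0.85 f'_c b)) = 27.8 − √(27.8² − 2 × 11300/(0.85 × 5 × 16.5)) = 6.574 in.
A_s = 0.85 f'_c a b / f_y = 0.85 × 5 × 6.574 × 16.5 / 75 = 6.147 in².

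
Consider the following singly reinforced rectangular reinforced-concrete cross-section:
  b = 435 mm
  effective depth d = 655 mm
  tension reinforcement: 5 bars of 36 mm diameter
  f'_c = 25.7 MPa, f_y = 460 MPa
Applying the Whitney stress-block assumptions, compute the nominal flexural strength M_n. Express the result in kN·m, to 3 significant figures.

M_n ≈ 1250 kN·m

A_s = 5 × 1018 = 5090 mm².
T = A_s f_y = 5090 × 460 = 2341400 N = 2341.4 kN.
From C = T: a = T/(0.85 f'_c b) = 2341400/(0.85 × 25.7 × 435) = 246.40 mm.
M_n = T(d − a/2) = 2341.4 kN × (655 − 123.2) mm = 1245.16 kN·m.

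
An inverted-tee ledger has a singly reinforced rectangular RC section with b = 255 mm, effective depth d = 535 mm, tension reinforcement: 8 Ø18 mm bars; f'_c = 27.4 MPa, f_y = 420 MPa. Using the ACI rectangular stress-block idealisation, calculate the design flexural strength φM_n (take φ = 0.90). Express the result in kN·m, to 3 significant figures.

φM_n ≈ 356 kN·m

A_s = 8 × 254 = 2032 mm².
T = A_s f_y = 2032 × 420 = 853440 N = 853.44 kN.
From C = T: a = T/(0.85 f'_c b) = 853440/(0.85 × 27.4 × 255) = 143.70 mm.
M_n = T(d − a/2) = 853.44 kN × (535 − 71.85) mm = 395.27 kN·m.
φM_n = 0.90 × 395.27 = 355.74 kN·m.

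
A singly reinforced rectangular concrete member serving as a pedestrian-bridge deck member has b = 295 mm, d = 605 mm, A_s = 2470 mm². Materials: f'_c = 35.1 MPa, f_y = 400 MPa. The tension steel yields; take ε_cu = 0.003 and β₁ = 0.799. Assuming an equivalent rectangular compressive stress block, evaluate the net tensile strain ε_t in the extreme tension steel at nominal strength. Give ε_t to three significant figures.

a = A_s f_y/(0.85 f'_c b) = 112.26 mm.
β₁ = 0.799, so c = a/β₁ = 112.26/0.799 = 140.50 mm.
From the linear strain diagram with ε_cu = 0.003: ε_t = 0.003 (d − c)/c = 0.003 × (605 − 140.50)/140.50 = 0.00992.
Since ε_t ≥ 0.005, the section is tension-controlled.

ε_t ≈ 0.00992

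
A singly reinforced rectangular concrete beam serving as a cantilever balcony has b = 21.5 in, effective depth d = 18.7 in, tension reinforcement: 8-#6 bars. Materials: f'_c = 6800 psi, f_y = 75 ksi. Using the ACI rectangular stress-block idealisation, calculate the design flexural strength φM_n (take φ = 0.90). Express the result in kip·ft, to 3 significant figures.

A_s = 8 × 0.44 = 3.52 in².
T = A_s f_y = 3.52 × 75 = 264 kips.
a = T/(0.85 f'_c b) = 264/(0.85 × 6.8 × 21.5) = 2.124 in.
M_n = T(d − a/2) = 264 × (18.7 − 1.062) = 4656.4 kip·in = 4656.4/12 = 388.03 kip·ft.
φM_n = 0.90 × 388.03 = 349.23 kip·ft.

φM_n ≈ 349 kip·ft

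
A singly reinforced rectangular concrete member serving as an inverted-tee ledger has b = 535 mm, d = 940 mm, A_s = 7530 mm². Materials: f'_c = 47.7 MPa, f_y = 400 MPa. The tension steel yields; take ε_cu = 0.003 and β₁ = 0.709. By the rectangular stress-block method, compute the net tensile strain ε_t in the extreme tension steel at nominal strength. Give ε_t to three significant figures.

ε_t ≈ 0.0114

a = A_s f_y/(0.85 f'_c b) = 138.86 mm.
β₁ = 0.709, so c = a/β₁ = 138.86/0.709 = 195.85 mm.
From the linear strain diagram with ε_cu = 0.003: ε_t = 0.003 (d − c)/c = 0.003 × (940 − 195.85)/195.85 = 0.0114.
Since ε_t ≥ 0.005, the section is tension-controlled.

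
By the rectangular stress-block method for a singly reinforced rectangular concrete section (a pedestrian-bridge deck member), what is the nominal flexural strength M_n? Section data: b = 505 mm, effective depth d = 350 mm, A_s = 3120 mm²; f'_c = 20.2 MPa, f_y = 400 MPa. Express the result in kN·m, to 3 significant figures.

M_n ≈ 347 kN·m

T = A_s f_y = 3120 × 400 = 1248000 N = 1248 kN.
From C = T: a = T/(0.85 f'_c b) = 1248000/(0.85 × 20.2 × 505) = 143.93 mm.
M_n = T(d − a/2) = 1248 kN × (350 − 71.965) mm = 346.99 kN·m.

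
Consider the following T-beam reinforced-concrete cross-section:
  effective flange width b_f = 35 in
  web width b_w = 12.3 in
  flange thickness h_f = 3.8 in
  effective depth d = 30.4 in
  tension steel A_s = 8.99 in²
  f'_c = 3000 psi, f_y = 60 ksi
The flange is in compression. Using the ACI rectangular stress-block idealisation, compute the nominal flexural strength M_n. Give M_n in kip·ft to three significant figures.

Tension: T = A_s f_y = 8.99 × 60 = 539.4 kips.
Try a within the flange: a = T/(0.85 f'_c b_f) = 539.4/(0.85 × 3 × 35) = 6.044 in.
a = 6.044 > h_f = 3.8 in: the block extends into the web. Split into flange-overhang and web parts.
C_f = 0.85 f'_c (b_f − b_w) h_f = 0.85 × 3 × (35 − 12.3) × 3.8 = 220.0 kips.
Remaining web compression depth: a_w = (T − C_f)/(0.85 f'_c b_w) = (539.4 − 220.0)/(0.85 × 3 × 12.3) = 10.183 in.
M_n = C_f(d − h_f/2) + (T − C_f)(d − a_w/2) = 220.0 × (30.4 − 1.9) + 319.4 × (30.4 − 5.0915) = 6270.0 + 8083.5 = 14353.5 kip·in.
M_n = 14353.5/12 = 1196.13 kip·ft.

M_n ≈ 1200 kip·ft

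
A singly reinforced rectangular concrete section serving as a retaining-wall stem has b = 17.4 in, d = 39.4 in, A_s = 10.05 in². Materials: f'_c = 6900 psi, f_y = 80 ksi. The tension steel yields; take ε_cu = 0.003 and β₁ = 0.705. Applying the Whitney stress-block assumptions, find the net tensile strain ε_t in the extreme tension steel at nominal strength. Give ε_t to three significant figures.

ε_t ≈ 0.00758

a = A_s f_y/(0.85 f'_c b) = 7.878 in.
β₁ = 0.705, so c = a/β₁ = 7.878/0.705 = 11.174 in.
From the linear strain diagram with ε_cu = 0.003: ε_t = 0.003 (d − c)/c = 0.003 × (39.4 − 11.174)/11.174 = 0.00758.
Since ε_t ≥ 0.005, the section is tension-controlled.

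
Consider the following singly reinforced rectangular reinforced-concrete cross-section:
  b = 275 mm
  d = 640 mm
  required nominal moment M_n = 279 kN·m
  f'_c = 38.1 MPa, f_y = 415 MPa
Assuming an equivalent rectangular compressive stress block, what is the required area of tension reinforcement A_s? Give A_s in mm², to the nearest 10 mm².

A_s ≈ 1090 mm²

With M_n = 0.85 f'_c a b (d − a/2), solve the quadratic for a:
a = d − √(d² − 2M_n/(0.85 f'_c b)) = 640 − √(640² − 2 × 279×10⁶/(0.85 × 38.1 × 275)) = 50.98 mm.
A_s = 0.85 f'_c a b / f_y = 0.85 × 38.1 × 50.98 × 275 / 415 = 1094.0 mm².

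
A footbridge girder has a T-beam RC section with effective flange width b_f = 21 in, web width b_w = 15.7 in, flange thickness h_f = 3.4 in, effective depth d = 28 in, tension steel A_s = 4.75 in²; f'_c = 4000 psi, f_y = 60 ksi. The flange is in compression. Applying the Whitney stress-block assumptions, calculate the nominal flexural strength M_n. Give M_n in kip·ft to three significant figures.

M_n ≈ 617 kip·ft

Tension: T = A_s f_y = 4.75 × 60 = 285 kips.
Try a within the flange: a = T/(0.85 f'_c b_f) = 285/(0.85 × 4 × 21) = 3.992 in.
a = 3.992 > h_f = 3.4 in: the block extends into the web. Split into flange-overhang and web parts.
C_f = 0.85 f'_c (b_f − b_w) h_f = 0.85 × 4 × (21 − 15.7) × 3.4 = 61.3 kips.
Remaining web compression depth: a_w = (T − C_f)/(0.85 f'_c b_w) = (285 − 61.3)/(0.85 × 4 × 15.7) = 4.191 in.
M_n = C_f(d − h_f/2) + (T − C_f)(d − a_w/2) = 61.3 × (28 − 1.7) + 223.7 × (28 − 2.0955) = 1612.2 + 5794.8 = 7407.0 kip·in.
M_n = 7407.0/12 = 617.25 kip·ft.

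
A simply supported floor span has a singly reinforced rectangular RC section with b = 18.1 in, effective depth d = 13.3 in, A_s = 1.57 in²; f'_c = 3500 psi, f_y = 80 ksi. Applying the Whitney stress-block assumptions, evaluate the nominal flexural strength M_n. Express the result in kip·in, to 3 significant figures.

M_n ≈ 1520 kip·in

T = A_s f_y = 1.57 × 80 = 125.6 kips.
a = T/(0.85 f'_c b) = 125.6/(0.85 × 3.5 × 18.1) = 2.333 in.
M_n = T(d − a/2) = 125.6 × (13.3 − 1.1665) = 1524.0 kip·in.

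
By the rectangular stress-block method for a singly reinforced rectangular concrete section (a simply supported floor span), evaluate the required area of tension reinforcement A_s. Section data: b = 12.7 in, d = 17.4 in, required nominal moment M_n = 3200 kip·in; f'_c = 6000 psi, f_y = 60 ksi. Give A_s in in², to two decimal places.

A_s ≈ 3.37 in²

From M_n = 0.85 f'_c a b (d − a/2):
a = d − √(d² − 2M_n/(0.85 f'_c b)) = 17.4 − √(17.4² − 2 × 3200/(0.85 × 6 × 12.7)) = 3.119 in.
A_s = 0.85 f'_c a b / f_y = 0.85 × 6 × 3.119 × 12.7 / 60 = 3.367 in².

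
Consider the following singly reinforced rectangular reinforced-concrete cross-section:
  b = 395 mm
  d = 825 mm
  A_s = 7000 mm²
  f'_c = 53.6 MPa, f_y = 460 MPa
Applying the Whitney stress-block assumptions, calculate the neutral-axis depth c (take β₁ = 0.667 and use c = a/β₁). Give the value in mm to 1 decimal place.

c ≈ 268.3 mm

T = A_s f_y = 7000 × 460 = 3220000 N = 3220 kN.
Setting C = 0.85 f'_c a b equal to T: a = 3220000/(0.85 × 53.6 × 395) = 178.927 mm.
With β₁ = 0.667, c = a/β₁ = 178.927/0.667 = 268.3 mm.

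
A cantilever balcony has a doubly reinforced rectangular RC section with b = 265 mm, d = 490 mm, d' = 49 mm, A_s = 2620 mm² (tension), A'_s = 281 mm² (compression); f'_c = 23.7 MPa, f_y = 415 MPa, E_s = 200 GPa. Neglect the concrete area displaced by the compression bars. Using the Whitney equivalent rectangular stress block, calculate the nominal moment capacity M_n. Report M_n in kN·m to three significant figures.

Assume both tension and compression steel yield.
Net tension couple steel: A_s − A'_s = 2339 mm².
a = (A_s − A'_s) f_y / (0.85 f'_c b) = 970685/(0.85 × 23.7 × 265) = 181.83 mm.
c = a/β₁ = 181.83/0.85 = 213.92 mm; ε'_s = 0.003(c − d')/c = 0.0023 ≥ f_y/E_s = 0.0021, so compression steel does yield.
M_n = (A_s − A'_s) f_y (d − a/2) + A'_s f_y (d − d') = [970685 × (490 − 90.915) + 116615 × (490 − 49)] × 10⁻⁶ = 387.39 + 51.43 = 438.82 kN·m.

M_n ≈ 439 kN·m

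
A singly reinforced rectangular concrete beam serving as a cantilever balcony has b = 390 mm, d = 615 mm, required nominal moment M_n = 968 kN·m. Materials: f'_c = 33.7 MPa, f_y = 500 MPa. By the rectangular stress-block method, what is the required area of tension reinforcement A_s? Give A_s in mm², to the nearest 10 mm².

With M_n = 0.85 f'_c a b (d − a/2), solve the quadratic for a:
a = d − √(d² − 2M_n/(0.85 f'_c b)) = 615 − √(615² − 2 × 968×10⁶/(0.85 × 33.7 × 390)) = 162.31 mm.
A_s = 0.85 f'_c a b / f_y = 0.85 × 33.7 × 162.31 × 390 / 500 = 3626.5 mm².

A_s ≈ 3630 mm²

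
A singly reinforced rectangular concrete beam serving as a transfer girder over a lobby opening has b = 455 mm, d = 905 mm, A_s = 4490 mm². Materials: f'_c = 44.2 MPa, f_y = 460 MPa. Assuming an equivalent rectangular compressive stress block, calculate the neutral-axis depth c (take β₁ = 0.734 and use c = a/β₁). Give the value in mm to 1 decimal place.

T = A_s f_y = 4490 × 460 = 2065400 N = 2065.4 kN.
Setting C = 0.85 f'_c a b equal to T: a = 2065400/(0.85 × 44.2 × 455) = 120.824 mm.
With β₁ = 0.734, c = a/β₁ = 120.824/0.734 = 164.6 mm.

c ≈ 164.6 mm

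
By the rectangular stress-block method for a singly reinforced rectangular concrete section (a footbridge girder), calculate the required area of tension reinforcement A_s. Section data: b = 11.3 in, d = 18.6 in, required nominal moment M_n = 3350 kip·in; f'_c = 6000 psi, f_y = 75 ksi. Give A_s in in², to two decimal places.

From M_n = 0.85 f'_c a b (d − a/2):
a = d − √(d² − 2M_n/(0.85 f'_c b)) = 18.6 − √(18.6² − 2 × 3350/(0.85 × 6 × 11.3)) = 3.444 in.
A_s = 0.85 f'_c a b / f_y = 0.85 × 6 × 3.444 × 11.3 / 75 = 2.646 in².

A_s ≈ 2.65 in²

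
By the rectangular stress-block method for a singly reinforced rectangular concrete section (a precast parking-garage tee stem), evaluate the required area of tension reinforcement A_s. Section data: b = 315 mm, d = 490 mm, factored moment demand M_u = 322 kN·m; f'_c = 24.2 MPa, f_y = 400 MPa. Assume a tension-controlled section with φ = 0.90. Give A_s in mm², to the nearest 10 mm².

A_s ≈ 2100 mm²

M_n = M_u/φ = 322/0.90 = 357.778 kN·m.
With M_n = 0.85 f'_c a b (d − a/2), solve the quadratic for a:
a = d − √(d² − 2M_n/(0.85 f'_c b)) = 490 − √(490² − 2 × 357.778×10⁶/(0.85 × 24.2 × 315)) = 129.91 mm.
A_s = 0.85 f'_c a b / f_y = 0.85 × 24.2 × 129.91 × 315 / 400 = 2104.4 mm².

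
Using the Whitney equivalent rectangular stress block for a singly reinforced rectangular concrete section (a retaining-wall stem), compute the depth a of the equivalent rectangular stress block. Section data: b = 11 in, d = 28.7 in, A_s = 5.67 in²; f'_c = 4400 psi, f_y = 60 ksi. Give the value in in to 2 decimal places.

a ≈ 8.27 in

T = A_s f_y = 5.67 × 60 = 340.2 kips.
a = T/(0.85 f'_c b) = 340.2/(0.85 × 4.4 × 11) = 8.27 in.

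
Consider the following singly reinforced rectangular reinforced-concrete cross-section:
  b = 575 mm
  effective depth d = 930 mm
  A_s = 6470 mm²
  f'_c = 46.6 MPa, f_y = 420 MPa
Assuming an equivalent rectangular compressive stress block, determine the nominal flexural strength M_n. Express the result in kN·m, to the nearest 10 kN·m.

M_n ≈ 2370 kN·m

T = A_s f_y = 6470 × 420 = 2717400 N = 2717.4 kN.
From C = T: a = T/(0.85 f'_c b) = 2717400/(0.85 × 46.6 × 575) = 119.31 mm.
M_n = T(d − a/2) = 2717.4 kN × (930 − 59.655) mm = 2365.08 kN·m.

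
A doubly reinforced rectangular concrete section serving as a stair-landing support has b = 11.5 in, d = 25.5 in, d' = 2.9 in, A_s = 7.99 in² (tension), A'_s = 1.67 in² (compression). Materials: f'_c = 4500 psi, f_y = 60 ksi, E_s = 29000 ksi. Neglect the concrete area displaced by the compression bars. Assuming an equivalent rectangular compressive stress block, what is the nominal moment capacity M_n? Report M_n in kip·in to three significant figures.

Assume both steels yield.
a = (A_s − A'_s) f_y/(0.85 f'_c b) = (7.99 − 1.67) × 60/(0.85 × 4.5 × 11.5) = 8.621 in.
c = a/β₁ = 8.621/0.825 = 10.450 in; ε'_s = 0.003(c − d')/c = 0.0022 ≥ ε_y = 0.0021, so the compression steel yields.
M_n = (A_s − A'_s) f_y (d − a/2) + A'_s f_y (d − d') = 379.2 × (25.5 − 4.3105) + 100.2 × (25.5 − 2.9) = 8035.1 + 2264.5 = 10299.6 kip·in.

M_n ≈ 10300 kip·in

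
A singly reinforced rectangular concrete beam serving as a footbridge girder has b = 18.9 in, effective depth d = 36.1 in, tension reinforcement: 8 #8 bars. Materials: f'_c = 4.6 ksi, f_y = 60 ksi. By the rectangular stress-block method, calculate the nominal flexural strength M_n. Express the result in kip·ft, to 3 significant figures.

A_s = 8 × 0.79 = 6.32 in².
T = A_s f_y = 6.32 × 60 = 379.2 kips.
a = T/(0.85 f'_c b) = 379.2/(0.85 × 4.6 × 18.9) = 5.131 in.
M_n = T(d − a/2) = 379.2 × (36.1 − 2.5655) = 12716.3 kip·in = 12716.3/12 = 1059.69 kip·ft.

M_n ≈ 1060 kip·ft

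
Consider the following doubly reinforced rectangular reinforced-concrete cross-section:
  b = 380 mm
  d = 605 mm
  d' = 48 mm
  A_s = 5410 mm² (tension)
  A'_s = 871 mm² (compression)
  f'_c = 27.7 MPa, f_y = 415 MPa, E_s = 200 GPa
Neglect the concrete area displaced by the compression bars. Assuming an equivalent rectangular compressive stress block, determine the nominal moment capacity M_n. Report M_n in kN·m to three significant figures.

M_n ≈ 1140 kN·m

Assume both tension and compression steel yield.
Net tension couple steel: A_s − A'_s = 4539 mm².
a = (A_s − A'_s) f_y / (0.85 f'_c b) = 1883685/(0.85 × 27.7 × 380) = 210.54 mm.
c = a/β₁ = 210.54/0.85 = 247.69 mm; ε'_s = 0.003(c − d')/c = 0.0024 ≥ f_y/E_s = 0.0021, so compression steel does yield.
M_n = (A_s − A'_s) f_y (d − a/2) + A'_s f_y (d − d') = [1883685 × (605 − 105.27) + 361465 × (605 − 48)] × 10⁻⁶ = 941.33 + 201.34 = 1142.67 kN·m.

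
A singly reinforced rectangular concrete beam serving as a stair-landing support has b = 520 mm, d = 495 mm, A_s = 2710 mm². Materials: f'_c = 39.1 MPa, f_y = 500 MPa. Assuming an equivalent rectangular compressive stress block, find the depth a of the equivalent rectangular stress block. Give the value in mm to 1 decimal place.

a ≈ 78.4 mm

T = A_s f_y = 2710 × 500 = 1355000 N = 1355 kN.
Setting C = 0.85 f'_c a b equal to T: a = 1355000/(0.85 × 39.1 × 520) = 78.4 mm.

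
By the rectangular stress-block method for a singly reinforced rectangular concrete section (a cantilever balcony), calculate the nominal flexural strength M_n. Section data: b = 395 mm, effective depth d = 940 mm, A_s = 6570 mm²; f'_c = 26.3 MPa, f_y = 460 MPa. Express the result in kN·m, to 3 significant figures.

T = A_s f_y = 6570 × 460 = 3022200 N = 3022.2 kN.
From C = T: a = T/(0.85 f'_c b) = 3022200/(0.85 × 26.3 × 395) = 342.26 mm.
M_n = T(d − a/2) = 3022.2 kN × (940 − 171.13) mm = 2323.68 kN·m.

M_n ≈ 2320 kN·m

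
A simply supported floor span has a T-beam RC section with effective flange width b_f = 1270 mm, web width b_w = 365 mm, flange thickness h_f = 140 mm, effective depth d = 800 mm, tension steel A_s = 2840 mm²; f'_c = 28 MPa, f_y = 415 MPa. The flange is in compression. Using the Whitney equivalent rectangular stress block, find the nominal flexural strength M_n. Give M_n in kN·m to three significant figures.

M_n ≈ 920 kN·m

Tension: T = A_s f_y = 2840 × 415 = 1178600 N.
Try a within the flange: a = T/(0.85 f'_c b_f) = 1178600/(0.85 × 28 × 1270) = 38.99 mm.
Since a = 38.99 ≤ h_f = 140 mm, the stress block lies entirely in the flange; analyse as a rectangular beam of width b_f.
M_n = T(d − a/2) = 1178600 × (800 − 19.495) = 919.90 × 10⁶ N·mm.
M_n = 919.90 kN·m.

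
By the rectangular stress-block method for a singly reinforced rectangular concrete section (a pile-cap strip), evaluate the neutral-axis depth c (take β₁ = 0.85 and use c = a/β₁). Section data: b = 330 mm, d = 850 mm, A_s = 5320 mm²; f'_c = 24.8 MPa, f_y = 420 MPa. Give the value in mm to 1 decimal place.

c ≈ 377.9 mm

T = A_s f_y = 5320 × 420 = 2234400 N = 2234.4 kN.
Setting C = 0.85 f'_c a b equal to T: a = 2234400/(0.85 × 24.8 × 330) = 321.201 mm.
With β₁ = 0.85, c = a/β₁ = 321.201/0.85 = 377.9 mm.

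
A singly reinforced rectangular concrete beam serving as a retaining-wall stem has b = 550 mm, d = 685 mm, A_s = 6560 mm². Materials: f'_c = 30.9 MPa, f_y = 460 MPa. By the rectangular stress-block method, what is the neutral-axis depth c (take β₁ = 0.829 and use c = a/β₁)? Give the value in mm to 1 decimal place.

c ≈ 252.0 mm

T = A_s f_y = 6560 × 460 = 3017600 N = 3017.6 kN.
Setting C = 0.85 f'_c a b equal to T: a = 3017600/(0.85 × 30.9 × 550) = 208.892 mm.
With β₁ = 0.829, c = a/β₁ = 208.892/0.829 = 252.0 mm.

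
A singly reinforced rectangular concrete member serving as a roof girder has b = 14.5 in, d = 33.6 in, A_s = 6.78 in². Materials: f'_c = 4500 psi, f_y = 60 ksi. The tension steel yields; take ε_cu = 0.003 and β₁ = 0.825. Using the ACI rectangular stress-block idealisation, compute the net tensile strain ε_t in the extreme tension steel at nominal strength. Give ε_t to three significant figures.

a = A_s f_y/(0.85 f'_c b) = 7.335 in.
β₁ = 0.825, so c = a/β₁ = 7.335/0.825 = 8.891 in.
From the linear strain diagram with ε_cu = 0.003: ε_t = 0.003 (d − c)/c = 0.003 × (33.6 − 8.891)/8.891 = 0.00834.
Since ε_t ≥ 0.005, the section is tension-controlled.

ε_t ≈ 0.00834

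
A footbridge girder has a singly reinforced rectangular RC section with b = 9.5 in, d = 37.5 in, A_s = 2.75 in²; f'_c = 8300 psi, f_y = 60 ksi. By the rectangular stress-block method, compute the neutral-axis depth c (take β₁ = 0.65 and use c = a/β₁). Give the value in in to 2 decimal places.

T = A_s f_y = 2.75 × 60 = 165 kips.
a = T/(0.85 f'_c b) = 165/(0.85 × 8.3 × 9.5) = 2.4619 in.
With β₁ = 0.65, c = a/β₁ = 2.4619/0.65 = 3.79 in.

c ≈ 3.79 in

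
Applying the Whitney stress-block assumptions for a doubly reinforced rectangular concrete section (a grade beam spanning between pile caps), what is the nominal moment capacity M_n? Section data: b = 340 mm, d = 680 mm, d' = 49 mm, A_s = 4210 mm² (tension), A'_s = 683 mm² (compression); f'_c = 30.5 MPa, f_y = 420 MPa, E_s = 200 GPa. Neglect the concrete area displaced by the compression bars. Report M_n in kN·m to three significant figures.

Assume both tension and compression steel yield.
Net tension couple steel: A_s − A'_s = 3527 mm².
a = (A_s − A'_s) f_y / (0.85 f'_c b) = 1481340/(0.85 × 30.5 × 340) = 168.06 mm.
c = a/β₁ = 168.06/0.832 = 202.00 mm; ε'_s = 0.003(c − d')/c = 0.0023 ≥ f_y/E_s = 0.0021, so compression steel does yield.
M_n = (A_s − A'_s) f_y (d − a/2) + A'_s f_y (d − d') = [1481340 × (680 − 84.03) + 286860 × (680 − 49)] × 10⁻⁶ = 882.83 + 181.01 = 1063.84 kN·m.

M_n ≈ 1060 kN·m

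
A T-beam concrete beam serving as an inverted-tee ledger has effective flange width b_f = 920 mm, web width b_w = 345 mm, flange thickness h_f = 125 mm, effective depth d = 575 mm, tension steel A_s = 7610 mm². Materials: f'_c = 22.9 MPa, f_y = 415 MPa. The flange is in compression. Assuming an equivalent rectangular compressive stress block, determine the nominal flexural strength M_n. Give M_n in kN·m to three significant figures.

Tension: T = A_s f_y = 7610 × 415 = 3158150 N.
Try a within the flange: a = T/(0.85 f'_c b_f) = 3158150/(0.85 × 22.9 × 920) = 176.36 mm.
a = 176.36 > h_f = 125 mm: the block extends into the web. Split into flange-overhang and web parts.
C_f = 0.85 f'_c (b_f − b_w) h_f = 0.85 × 22.9 × (920 − 345) × 125 = 1399047 N.
Remaining web compression depth: a_w = (T − C_f)/(0.85 f'_c b_w) = (3158150 − 1399047)/(0.85 × 22.9 × 345) = 261.95 mm.
M_n = C_f(d − h_f/2) + (T − C_f)(d − a_w/2) = 1399047 × (575 − 62.5) + 1759103 × (575 − 130.975) = 717.01 + 781.09 = 1498.10 × 10⁶ N·mm.
M_n = 1498.10 kN·m.

M_n ≈ 1500 kN·m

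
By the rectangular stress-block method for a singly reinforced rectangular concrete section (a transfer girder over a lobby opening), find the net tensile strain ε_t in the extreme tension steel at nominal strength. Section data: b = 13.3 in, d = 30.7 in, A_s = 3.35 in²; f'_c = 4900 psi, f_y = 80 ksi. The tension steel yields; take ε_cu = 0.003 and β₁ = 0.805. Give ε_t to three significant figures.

ε_t ≈ 0.0123

a = A_s f_y/(0.85 f'_c b) = 4.838 in.
β₁ = 0.805, so c = a/β₁ = 4.838/0.805 = 6.010 in.
From the linear strain diagram with ε_cu = 0.003: ε_t = 0.003 (d − c)/c = 0.003 × (30.7 − 6.010)/6.010 = 0.0123.
Since ε_t ≥ 0.005, the section is tension-controlled.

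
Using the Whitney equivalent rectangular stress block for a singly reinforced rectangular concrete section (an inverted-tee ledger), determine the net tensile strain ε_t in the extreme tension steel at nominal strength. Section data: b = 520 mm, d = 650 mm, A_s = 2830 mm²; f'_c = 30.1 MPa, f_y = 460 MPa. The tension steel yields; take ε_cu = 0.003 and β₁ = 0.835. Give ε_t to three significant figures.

a = A_s f_y/(0.85 f'_c b) = 97.85 mm.
β₁ = 0.835, so c = a/β₁ = 97.85/0.835 = 117.19 mm.
From the linear strain diagram with ε_cu = 0.003: ε_t = 0.003 (d − c)/c = 0.003 × (650 − 117.19)/117.19 = 0.0136.
Since ε_t ≥ 0.005, the section is tension-controlled.

ε_t ≈ 0.0136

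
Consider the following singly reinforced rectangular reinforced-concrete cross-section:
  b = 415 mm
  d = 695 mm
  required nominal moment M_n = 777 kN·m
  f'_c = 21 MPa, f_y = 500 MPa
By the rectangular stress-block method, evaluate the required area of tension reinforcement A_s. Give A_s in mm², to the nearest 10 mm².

With M_n = 0.85 f'_c a b (d − a/2), solve the quadratic for a:
a = d − √(d² − 2M_n/(0.85 f'_c b)) = 695 − √(695² − 2 × 777×10⁶/(0.85 × 21 × 415)) = 172.27 mm.
A_s = 0.85 f'_c a b / f_y = 0.85 × 21 × 172.27 × 415 / 500 = 2552.3 mm².

A_s ≈ 2550 mm²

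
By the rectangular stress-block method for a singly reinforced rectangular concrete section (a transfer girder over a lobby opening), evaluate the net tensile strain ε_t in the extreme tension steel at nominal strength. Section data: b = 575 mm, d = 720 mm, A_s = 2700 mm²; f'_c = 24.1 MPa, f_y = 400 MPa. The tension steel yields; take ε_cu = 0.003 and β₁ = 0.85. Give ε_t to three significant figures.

a = A_s f_y/(0.85 f'_c b) = 91.69 mm.
β₁ = 0.85, so c = a/β₁ = 91.69/0.85 = 107.87 mm.
From the linear strain diagram with ε_cu = 0.003: ε_t = 0.003 (d − c)/c = 0.003 × (720 − 107.87)/107.87 = 0.0170.
Since ε_t ≥ 0.005, the section is tension-controlled.

ε_t ≈ 0.0170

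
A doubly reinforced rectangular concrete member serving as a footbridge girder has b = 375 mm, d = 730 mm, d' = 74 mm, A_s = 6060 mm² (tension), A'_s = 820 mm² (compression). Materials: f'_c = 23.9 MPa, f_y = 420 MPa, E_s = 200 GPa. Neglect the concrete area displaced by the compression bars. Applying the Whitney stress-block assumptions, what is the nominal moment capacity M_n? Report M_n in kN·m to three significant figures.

M_n ≈ 1510 kN·m

Assume both tension and compression steel yield.
Net tension couple steel: A_s − A'_s = 5240 mm².
a = (A_s − A'_s) f_y / (0.85 f'_c b) = 2200800/(0.85 × 23.9 × 375) = 288.89 mm.
c = a/β₁ = 288.89/0.85 = 339.87 mm; ε'_s = 0.003(c − d')/c = 0.0023 ≥ f_y/E_s = 0.0021, so compression steel does yield.
M_n = (A_s − A'_s) f_y (d − a/2) + A'_s f_y (d − d') = [2200800 × (730 − 144.445) + 344400 × (730 − 74)] × 10⁻⁶ = 1288.69 + 225.93 = 1514.62 kN·m.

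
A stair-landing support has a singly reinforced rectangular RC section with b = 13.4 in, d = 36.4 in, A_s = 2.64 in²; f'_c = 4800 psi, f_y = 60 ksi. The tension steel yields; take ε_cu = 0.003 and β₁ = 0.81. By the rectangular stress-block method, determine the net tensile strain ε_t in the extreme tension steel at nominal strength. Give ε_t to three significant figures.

a = A_s f_y/(0.85 f'_c b) = 2.897 in.
β₁ = 0.81, so c = a/β₁ = 2.897/0.81 = 3.577 in.
From the linear strain diagram with ε_cu = 0.003: ε_t = 0.003 (d − c)/c = 0.003 × (36.4 − 3.577)/3.577 = 0.0275.
Since ε_t ≥ 0.005, the section is tension-controlled.

ε_t ≈ 0.0275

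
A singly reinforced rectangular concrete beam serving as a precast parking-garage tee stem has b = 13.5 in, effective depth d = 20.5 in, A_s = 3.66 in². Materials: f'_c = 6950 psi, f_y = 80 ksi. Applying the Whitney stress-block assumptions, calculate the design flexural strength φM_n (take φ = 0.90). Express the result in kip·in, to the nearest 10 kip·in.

T = A_s f_y = 3.66 × 80 = 292.8 kips.
a = T/(0.85 f'_c b) = 292.8/(0.85 × 6.95 × 13.5) = 3.671 in.
M_n = T(d − a/2) = 292.8 × (20.5 − 1.8355) = 5465.0 kip·in.
φM_n = 0.90 × 5465.0 = 4918.5 kip·in.

φM_n ≈ 4920 kip·in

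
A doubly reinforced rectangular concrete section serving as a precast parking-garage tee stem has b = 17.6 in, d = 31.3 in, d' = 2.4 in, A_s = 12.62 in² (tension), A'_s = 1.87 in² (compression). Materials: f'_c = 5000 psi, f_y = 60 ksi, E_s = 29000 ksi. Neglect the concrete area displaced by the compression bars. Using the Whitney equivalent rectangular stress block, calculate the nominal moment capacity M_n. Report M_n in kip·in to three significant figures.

M_n ≈ 20700 kip·in

Assume both steels yield.
a = (A_s − A'_s) f_y/(0.85 f'_c b) = (12.62 − 1.87) × 60/(0.85 × 5 × 17.6) = 8.623 in.
c = a/β₁ = 8.623/0.8 = 10.779 in; ε'_s = 0.003(c − d')/c = 0.0023 ≥ ε_y = 0.0021, so the compression steel yields.
M_n = (A_s − A'_s) f_y (d − a/2) + A'_s f_y (d − d') = 645 × (31.3 − 4.3115) + 112.2 × (31.3 − 2.4) = 17407.6 + 3242.6 = 20650.2 kip·in.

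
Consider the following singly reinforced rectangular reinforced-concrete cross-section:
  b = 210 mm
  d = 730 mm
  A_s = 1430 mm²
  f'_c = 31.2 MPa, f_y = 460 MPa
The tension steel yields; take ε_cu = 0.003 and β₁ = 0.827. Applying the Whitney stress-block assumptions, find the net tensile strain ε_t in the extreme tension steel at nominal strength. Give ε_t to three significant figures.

a = A_s f_y/(0.85 f'_c b) = 118.11 mm.
β₁ = 0.827, so c = a/β₁ = 118.11/0.827 = 142.82 mm.
From the linear strain diagram with ε_cu = 0.003: ε_t = 0.003 (d − c)/c = 0.003 × (730 − 142.82)/142.82 = 0.0123.
Since ε_t ≥ 0.005, the section is tension-controlled.

ε_t ≈ 0.0123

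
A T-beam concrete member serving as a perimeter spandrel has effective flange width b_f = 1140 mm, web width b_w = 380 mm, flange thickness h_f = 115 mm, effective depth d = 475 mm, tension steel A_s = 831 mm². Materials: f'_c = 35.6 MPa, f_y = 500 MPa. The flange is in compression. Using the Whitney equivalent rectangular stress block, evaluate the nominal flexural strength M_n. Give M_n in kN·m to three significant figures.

M_n ≈ 195 kN·m

Tension: T = A_s f_y = 831 × 500 = 415500 N.
Try a within the flange: a = T/(0.85 f'_c b_f) = 415500/(0.85 × 35.6 × 1140) = 12.04 mm.
Since a = 12.04 ≤ h_f = 115 mm, the stress block lies entirely in the flange; analyse as a rectangular beam of width b_f.
M_n = T(d − a/2) = 415500 × (475 − 6.02) = 194.86 × 10⁶ N·mm.
M_n = 194.86 kN·m.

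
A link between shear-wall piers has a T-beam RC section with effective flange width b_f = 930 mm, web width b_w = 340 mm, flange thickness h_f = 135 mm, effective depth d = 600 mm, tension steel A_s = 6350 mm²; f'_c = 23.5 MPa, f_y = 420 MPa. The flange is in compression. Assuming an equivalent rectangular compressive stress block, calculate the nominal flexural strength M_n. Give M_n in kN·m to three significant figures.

M_n ≈ 1410 kN·m

Tension: T = A_s f_y = 6350 × 420 = 2667000 N.
Try a within the flange: a = T/(0.85 f'_c b_f) = 2667000/(0.85 × 23.5 × 930) = 143.57 mm.
a = 143.57 > h_f = 135 mm: the block extends into the web. Split into flange-overhang and web parts.
C_f = 0.85 f'_c (b_f − b_w) h_f = 0.85 × 23.5 × (930 − 340) × 135 = 1591009 N.
Remaining web compression depth: a_w = (T − C_f)/(0.85 f'_c b_w) = (2667000 − 1591009)/(0.85 × 23.5 × 340) = 158.43 mm.
M_n = C_f(d − h_f/2) + (T − C_f)(d − a_w/2) = 1591009 × (600 − 67.5) + 1075991 × (600 − 79.215) = 847.21 + 560.36 = 1407.57 × 10⁶ N·mm.
M_n = 1407.57 kN·m.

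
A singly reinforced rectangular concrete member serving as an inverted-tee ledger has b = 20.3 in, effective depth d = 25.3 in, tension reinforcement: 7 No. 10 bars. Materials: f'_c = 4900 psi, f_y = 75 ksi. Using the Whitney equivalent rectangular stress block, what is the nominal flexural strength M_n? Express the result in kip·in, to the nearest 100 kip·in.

A_s = 7 × 1.27 = 8.89 in².
T = A_s f_y = 8.89 × 75 = 666.75 kips.
a = T/(0.85 f'_c b) = 666.75/(0.85 × 4.9 × 20.3) = 7.886 in.
M_n = T(d − a/2) = 666.75 × (25.3 − 3.943) = 14239.8 kip·in.

M_n ≈ 14200 kip·in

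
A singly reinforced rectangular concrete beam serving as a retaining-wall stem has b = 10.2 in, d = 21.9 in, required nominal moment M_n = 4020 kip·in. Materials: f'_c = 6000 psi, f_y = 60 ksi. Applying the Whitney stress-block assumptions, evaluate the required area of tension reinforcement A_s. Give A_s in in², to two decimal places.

A_s ≈ 3.36 in²

From M_n = 0.85 f'_c a b (d − a/2):
a = d − √(d² − 2M_n/(0.85 f'_c b)) = 21.9 − √(21.9² − 2 × 4020/(0.85 × 6 × 10.2)) = 3.871 in.
A_s = 0.85 f'_c a b / f_y = 0.85 × 6 × 3.871 × 10.2 / 60 = 3.356 in².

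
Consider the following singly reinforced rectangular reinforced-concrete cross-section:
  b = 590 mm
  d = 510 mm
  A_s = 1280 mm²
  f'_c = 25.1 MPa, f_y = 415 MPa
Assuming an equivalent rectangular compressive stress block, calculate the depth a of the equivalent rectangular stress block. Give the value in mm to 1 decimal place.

T = A_s f_y = 1280 × 415 = 531200 N = 531.2 kN.
Setting C = 0.85 f'_c a b equal to T: a = 531200/(0.85 × 25.1 × 590) = 42.2 mm.

a ≈ 42.2 mm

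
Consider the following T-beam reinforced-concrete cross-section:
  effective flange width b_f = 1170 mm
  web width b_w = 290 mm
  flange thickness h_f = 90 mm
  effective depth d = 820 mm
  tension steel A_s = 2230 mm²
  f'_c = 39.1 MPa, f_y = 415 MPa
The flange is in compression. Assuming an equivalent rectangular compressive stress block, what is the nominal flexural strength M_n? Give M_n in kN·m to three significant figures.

M_n ≈ 748 kN·m

Tension: T = A_s f_y = 2230 × 415 = 925450 N.
Try a within the flange: a = T/(0.85 f'_c b_f) = 925450/(0.85 × 39.1 × 1170) = 23.80 mm.
Since a = 23.80 ≤ h_f = 90 mm, the stress block lies entirely in the flange; analyse as a rectangular beam of width b_f.
M_n = T(d − a/2) = 925450 × (820 − 11.9) = 747.86 × 10⁶ N·mm.
M_n = 747.86 kN·m.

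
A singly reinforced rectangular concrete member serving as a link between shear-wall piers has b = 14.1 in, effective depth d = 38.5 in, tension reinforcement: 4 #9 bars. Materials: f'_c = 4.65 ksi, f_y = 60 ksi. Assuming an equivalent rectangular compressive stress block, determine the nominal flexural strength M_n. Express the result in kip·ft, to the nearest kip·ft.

A_s = 4 × 1 = 4 in².
T = A_s f_y = 4 × 60 = 240 kips.
a = T/(0.85 f'_c b) = 240/(0.85 × 4.65 × 14.1) = 4.306 in.
M_n = T(d − a/2) = 240 × (38.5 − 2.153) = 8723.3 kip·in = 8723.3/12 = 726.94 kip·ft.

M_n ≈ 727 kip·ft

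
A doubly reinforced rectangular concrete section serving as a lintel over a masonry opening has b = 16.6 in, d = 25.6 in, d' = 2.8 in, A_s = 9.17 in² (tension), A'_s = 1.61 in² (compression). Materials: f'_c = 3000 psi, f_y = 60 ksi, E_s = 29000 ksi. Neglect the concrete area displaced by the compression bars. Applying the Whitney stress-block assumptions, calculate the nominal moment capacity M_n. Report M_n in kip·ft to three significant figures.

Assume both steels yield.
a = (A_s − A'_s) f_y/(0.85 f'_c b) = (9.17 − 1.61) × 60/(0.85 × 3 × 16.6) = 10.716 in.
c = a/β₁ = 10.716/0.85 = 12.607 in; ε'_s = 0.003(c − d')/c = 0.0023 ≥ ε_y = 0.0021, so the compression steel yields.
M_n = (A_s − A'_s) f_y (d − a/2) + A'_s f_y (d − d') = 453.6 × (25.6 − 5.358) + 96.6 × (25.6 − 2.8) = 9181.8 + 2202.5 = 11384.3 kip·in = 11384.3/12 = 948.69 kip·ft.

M_n ≈ 949 kip·ft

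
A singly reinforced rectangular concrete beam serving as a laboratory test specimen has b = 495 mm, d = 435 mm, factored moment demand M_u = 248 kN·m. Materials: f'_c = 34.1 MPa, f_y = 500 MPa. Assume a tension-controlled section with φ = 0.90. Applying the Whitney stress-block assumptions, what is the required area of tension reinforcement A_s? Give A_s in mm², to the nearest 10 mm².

A_s ≈ 1340 mm²

M_n = M_u/φ = 248/0.90 = 275.556 kN·m.
With M_n = 0.85 f'_c a b (d − a/2), solve the quadratic for a:
a = d − √(d² − 2M_n/(0.85 f'_c b)) = 435 − √(435² − 2 × 275.556×10⁶/(0.85 × 34.1 × 495)) = 46.65 mm.
A_s = 0.85 f'_c a b / f_y = 0.85 × 34.1 × 46.65 × 495 / 500 = 1338.6 mm².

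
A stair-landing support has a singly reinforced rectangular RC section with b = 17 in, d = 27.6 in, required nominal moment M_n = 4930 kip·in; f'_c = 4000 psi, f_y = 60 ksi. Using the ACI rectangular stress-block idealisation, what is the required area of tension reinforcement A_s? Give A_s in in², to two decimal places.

From M_n = 0.85 f'_c a b (d − a/2):
a = d − √(d² − 2M_n/(0.85 f'_c b)) = 27.6 − √(27.6² − 2 × 4930/(0.85 × 4 × 17)) = 3.286 in.
A_s = 0.85 f'_c a b / f_y = 0.85 × 4 × 3.286 × 17 / 60 = 3.166 in².

A_s ≈ 3.17 in²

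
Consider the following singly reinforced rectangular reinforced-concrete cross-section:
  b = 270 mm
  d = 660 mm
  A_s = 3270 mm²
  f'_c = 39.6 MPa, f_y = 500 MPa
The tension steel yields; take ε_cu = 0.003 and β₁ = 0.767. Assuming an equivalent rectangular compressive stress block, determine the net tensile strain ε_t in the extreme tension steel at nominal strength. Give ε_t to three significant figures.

a = A_s f_y/(0.85 f'_c b) = 179.90 mm.
β₁ = 0.767, so c = a/β₁ = 179.90/0.767 = 234.55 mm.
From the linear strain diagram with ε_cu = 0.003: ε_t = 0.003 (d − c)/c = 0.003 × (660 − 234.55)/234.55 = 0.00544.
Since ε_t ≥ 0.005, the section is tension-controlled.

ε_t ≈ 0.00544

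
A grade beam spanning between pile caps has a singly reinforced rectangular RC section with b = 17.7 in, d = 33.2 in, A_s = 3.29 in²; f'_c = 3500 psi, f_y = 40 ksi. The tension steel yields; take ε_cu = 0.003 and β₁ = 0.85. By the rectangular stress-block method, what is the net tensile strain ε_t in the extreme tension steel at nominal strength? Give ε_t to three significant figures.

ε_t ≈ 0.0309

a = A_s f_y/(0.85 f'_c b) = 2.499 in.
β₁ = 0.85, so c = a/β₁ = 2.499/0.85 = 2.940 in.
From the linear strain diagram with ε_cu = 0.003: ε_t = 0.003 (d − c)/c = 0.003 × (33.2 − 2.940)/2.940 = 0.0309.
Since ε_t ≥ 0.005, the section is tension-controlled.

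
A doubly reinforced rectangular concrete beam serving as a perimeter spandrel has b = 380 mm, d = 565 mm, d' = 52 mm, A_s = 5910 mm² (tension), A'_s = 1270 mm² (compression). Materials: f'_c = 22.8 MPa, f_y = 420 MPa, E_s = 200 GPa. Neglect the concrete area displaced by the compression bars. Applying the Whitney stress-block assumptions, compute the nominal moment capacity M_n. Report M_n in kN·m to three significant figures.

Assume both tension and compression steel yield.
Net tension couple steel: A_s − A'_s = 4640 mm².
a = (A_s − A'_s) f_y / (0.85 f'_c b) = 1948800/(0.85 × 22.8 × 380) = 264.62 mm.
c = a/β₁ = 264.62/0.85 = 311.32 mm; ε'_s = 0.003(c − d')/c = 0.0025 ≥ f_y/E_s = 0.0021, so compression steel does yield.
M_n = (A_s − A'_s) f_y (d − a/2) + A'_s f_y (d − d') = [1948800 × (565 − 132.31) + 533400 × (565 − 52)] × 10⁻⁶ = 843.23 + 273.63 = 1116.86 kN·m.

M_n ≈ 1120 kN·m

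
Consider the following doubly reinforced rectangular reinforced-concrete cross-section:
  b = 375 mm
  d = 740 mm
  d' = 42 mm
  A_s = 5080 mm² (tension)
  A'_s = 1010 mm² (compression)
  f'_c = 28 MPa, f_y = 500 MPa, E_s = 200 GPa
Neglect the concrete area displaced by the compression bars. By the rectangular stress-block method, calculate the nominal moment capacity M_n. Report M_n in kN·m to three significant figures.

Assume both tension and compression steel yield.
Net tension couple steel: A_s − A'_s = 4070 mm².
a = (A_s − A'_s) f_y / (0.85 f'_c b) = 2035000/(0.85 × 28 × 375) = 228.01 mm.
c = a/β₁ = 228.01/0.85 = 268.25 mm; ε'_s = 0.003(c − d')/c = 0.0025 ≥ f_y/E_s = 0.0025, so compression steel does yield.
M_n = (A_s − A'_s) f_y (d − a/2) + A'_s f_y (d − d') = [2035000 × (740 − 114.005) + 505000 × (740 − 42)] × 10⁻⁶ = 1273.90 + 352.49 = 1626.39 kN·m.

M_n ≈ 1630 kN·m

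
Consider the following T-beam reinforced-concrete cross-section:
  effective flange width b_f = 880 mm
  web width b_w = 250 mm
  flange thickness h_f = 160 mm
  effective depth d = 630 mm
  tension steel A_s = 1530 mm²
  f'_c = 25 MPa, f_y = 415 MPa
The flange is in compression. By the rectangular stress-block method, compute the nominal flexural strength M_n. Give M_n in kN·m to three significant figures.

Tension: T = A_s f_y = 1530 × 415 = 634950 N.
Try a within the flange: a = T/(0.85 f'_c b_f) = 634950/(0.85 × 25 × 880) = 33.95 mm.
Since a = 33.95 ≤ h_f = 160 mm, the stress block lies entirely in the flange; analyse as a rectangular beam of width b_f.
M_n = T(d − a/2) = 634950 × (630 − 16.975) = 389.24 × 10⁶ N·mm.
M_n = 389.24 kN·m.

M_n ≈ 389 kN·m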